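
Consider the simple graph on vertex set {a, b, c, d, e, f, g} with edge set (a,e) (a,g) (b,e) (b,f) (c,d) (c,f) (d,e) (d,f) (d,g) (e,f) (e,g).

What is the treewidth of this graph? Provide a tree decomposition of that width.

Each bag holds 3 vertices, so the decomposition has width 2, which upper-bounds the treewidth. For the lower bound, the 3 vertices {d, e, g} are pairwise adjacent, and any tree decomposition puts a clique entirely inside one bag — forcing width ≥ 2. Combining the bounds, tw(G) = 2.

Treewidth 2.
One such decomposition:
Bags: B1 = {d, e, g}  B2 = {d, e, f}  B3 = {a, e, g}  B4 = {b, e, f}  B5 = {c, d, f}
Tree: B1–B2, B1–B3, B2–B4, B2–B5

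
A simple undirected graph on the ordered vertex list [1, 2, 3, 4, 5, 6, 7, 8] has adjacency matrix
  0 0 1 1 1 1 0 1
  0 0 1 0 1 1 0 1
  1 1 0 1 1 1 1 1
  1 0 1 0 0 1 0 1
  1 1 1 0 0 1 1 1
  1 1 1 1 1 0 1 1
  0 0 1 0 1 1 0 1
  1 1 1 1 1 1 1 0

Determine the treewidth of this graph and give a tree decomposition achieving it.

Treewidth 4.
Bags: B1 = {1, 3, 5, 6, 8}  B2 = {1, 3, 4, 6, 8}  B3 = {3, 5, 6, 7, 8}  B4 = {2, 3, 5, 6, 8}
Tree: B1–B2, B1–B3, B3–B4

Each bag holds 5 vertices, so the decomposition has width 4, which upper-bounds the treewidth. On the other hand G contains the 5-clique {1, 3, 4, 6, 8}. A clique must lie in a single bag of any decomposition, so no decomposition can have width below 4. The upper and lower bounds meet at 4, so that is the treewidth.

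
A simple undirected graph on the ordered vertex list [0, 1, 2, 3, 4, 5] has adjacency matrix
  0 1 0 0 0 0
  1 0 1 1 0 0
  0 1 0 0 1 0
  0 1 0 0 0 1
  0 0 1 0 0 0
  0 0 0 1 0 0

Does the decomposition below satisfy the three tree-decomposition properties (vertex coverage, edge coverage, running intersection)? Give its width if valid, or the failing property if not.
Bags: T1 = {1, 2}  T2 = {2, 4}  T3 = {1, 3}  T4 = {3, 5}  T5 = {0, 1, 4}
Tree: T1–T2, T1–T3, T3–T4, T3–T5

A tree decomposition must satisfy three properties: every vertex lies in some bag; for every edge, both endpoints lie together in some bag; and for every vertex, the bags containing it form a connected subtree. Here bags containing vertex 4 are not connected in the tree, so the decomposition is invalid.

No — bags containing vertex 4 are not connected in the tree.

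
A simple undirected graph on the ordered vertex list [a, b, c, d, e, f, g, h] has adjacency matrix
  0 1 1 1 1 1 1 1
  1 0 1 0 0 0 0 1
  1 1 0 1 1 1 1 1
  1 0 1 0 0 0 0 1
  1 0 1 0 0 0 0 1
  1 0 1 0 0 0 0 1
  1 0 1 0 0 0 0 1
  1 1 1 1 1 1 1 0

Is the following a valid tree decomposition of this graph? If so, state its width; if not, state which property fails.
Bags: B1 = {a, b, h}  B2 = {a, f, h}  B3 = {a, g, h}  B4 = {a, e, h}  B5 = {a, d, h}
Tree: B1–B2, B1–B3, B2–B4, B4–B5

A tree decomposition must satisfy three properties: every vertex lies in some bag; for every edge, both endpoints lie together in some bag; and for every vertex, the bags containing it form a connected subtree. Here vertex c appears in no bag, so the decomposition is invalid.

No — vertex c appears in no bag.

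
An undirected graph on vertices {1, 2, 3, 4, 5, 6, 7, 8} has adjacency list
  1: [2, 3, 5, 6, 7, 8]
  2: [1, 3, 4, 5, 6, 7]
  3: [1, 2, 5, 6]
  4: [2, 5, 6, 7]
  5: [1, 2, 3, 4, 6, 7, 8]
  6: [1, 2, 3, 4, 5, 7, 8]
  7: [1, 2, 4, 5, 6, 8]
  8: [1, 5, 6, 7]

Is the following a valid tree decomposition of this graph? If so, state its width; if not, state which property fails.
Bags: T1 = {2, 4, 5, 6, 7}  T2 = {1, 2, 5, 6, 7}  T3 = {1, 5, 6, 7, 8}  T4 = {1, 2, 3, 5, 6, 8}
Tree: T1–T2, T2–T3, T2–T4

No — bags containing vertex 8 are not connected in the tree.

A tree decomposition must satisfy three properties: every vertex lies in some bag; for every edge, both endpoints lie together in some bag; and for every vertex, the bags containing it form a connected subtree. Here bags containing vertex 8 are not connected in the tree, so the decomposition is invalid.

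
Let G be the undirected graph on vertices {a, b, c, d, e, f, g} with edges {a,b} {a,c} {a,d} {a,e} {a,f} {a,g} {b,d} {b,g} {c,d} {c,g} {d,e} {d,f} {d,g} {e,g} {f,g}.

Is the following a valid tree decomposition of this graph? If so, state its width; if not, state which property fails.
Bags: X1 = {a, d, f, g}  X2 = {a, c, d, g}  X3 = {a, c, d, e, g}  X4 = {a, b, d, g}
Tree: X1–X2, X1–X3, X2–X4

No — bags containing vertex c are not connected in the tree.

A tree decomposition must satisfy three properties: every vertex lies in some bag; for every edge, both endpoints lie together in some bag; and for every vertex, the bags containing it form a connected subtree. Here bags containing vertex c are not connected in the tree, so the decomposition is invalid.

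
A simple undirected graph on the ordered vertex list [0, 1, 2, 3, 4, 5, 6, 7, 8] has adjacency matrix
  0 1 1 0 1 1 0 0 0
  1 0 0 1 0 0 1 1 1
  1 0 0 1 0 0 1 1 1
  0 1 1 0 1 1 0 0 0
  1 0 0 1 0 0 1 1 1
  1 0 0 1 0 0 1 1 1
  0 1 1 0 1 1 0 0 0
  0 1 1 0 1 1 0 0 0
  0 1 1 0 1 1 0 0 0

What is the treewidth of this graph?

A width-4 tree decomposition is:
Bags: B1 = {1, 2, 4, 5, 8}  B2 = {1, 2, 4, 5, 6}  B3 = {1, 2, 4, 5, 7}  B4 = {1, 2, 3, 4, 5}  B5 = {0, 1, 2, 4, 5}
Tree: B1–B2, B2–B3, B3–B4, B4–B5
Every bag has size at most 5, so the width is 5 − 1 = 4 and tw(G) ≤ 4. For the lower bound: the 5 vertex sets {5,8}, {2,6}, {1,7}, {4}, {3} are disjoint, each induces a connected subgraph, and every pair is joined by at least one edge of G. Contracting each set to a single vertex therefore yields K_{5} as a minor, and since treewidth is minor-monotone, tw(G) ≥ tw(K_{5}) = 4. Therefore the treewidth is 4.

4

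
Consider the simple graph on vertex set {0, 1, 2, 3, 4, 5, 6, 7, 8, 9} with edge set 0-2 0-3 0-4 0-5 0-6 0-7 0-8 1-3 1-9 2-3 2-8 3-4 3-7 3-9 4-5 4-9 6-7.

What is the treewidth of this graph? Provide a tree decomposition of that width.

Each bag holds 3 vertices, so the decomposition has width 2, which upper-bounds the treewidth. For the lower bound, the 3 vertices {0, 2, 8} are pairwise adjacent, and any tree decomposition puts a clique entirely inside one bag — forcing width ≥ 2. Therefore the treewidth is 2.

Treewidth 2.
Bags: B1 = {0, 2, 8}  B2 = {0, 2, 3}  B3 = {0, 3, 4}  B4 = {0, 3, 7}  B5 = {0, 6, 7}  B6 = {3, 4, 9}  B7 = {1, 3, 9}  B8 = {0, 4, 5}
Tree: B1–B2, B2–B3, B3–B4, B4–B5, B3–B6, B6–B7, B3–B8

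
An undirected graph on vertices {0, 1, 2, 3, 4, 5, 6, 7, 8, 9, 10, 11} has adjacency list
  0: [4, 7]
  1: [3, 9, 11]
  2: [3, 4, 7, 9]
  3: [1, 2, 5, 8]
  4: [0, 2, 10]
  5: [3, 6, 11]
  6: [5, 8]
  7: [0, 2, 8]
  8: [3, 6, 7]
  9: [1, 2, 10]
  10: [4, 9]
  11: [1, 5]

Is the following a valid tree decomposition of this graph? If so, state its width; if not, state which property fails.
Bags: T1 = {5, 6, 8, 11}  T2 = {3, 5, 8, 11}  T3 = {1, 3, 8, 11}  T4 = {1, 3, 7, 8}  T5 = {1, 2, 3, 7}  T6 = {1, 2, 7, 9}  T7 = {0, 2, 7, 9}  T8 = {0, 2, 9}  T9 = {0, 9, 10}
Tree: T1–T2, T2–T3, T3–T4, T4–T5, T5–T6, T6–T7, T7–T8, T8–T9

A tree decomposition must satisfy three properties: every vertex lies in some bag; for every edge, both endpoints lie together in some bag; and for every vertex, the bags containing it form a connected subtree. Here vertex 4 appears in no bag, so the decomposition is invalid.

No — vertex 4 appears in no bag.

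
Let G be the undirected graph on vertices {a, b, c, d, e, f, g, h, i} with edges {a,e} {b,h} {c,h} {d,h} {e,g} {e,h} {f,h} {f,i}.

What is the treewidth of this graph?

1

A width-1 tree decomposition is:
Bags: B1 = {b, h}  B2 = {f, h}  B3 = {e, h}  B4 = {e, g}  B5 = {a, e}  B6 = {c, h}  B7 = {f, i}  B8 = {d, h}
Tree: B1–B2, B1–B3, B3–B4, B3–B5, B1–B6, B2–B7, B2–B8
Every bag has size at most 2, so the width is 2 − 1 = 1 and tw(G) ≤ 1. Any graph with an edge has treewidth ≥ 1, and G has the edge b–h. Combining the bounds, tw(G) = 1.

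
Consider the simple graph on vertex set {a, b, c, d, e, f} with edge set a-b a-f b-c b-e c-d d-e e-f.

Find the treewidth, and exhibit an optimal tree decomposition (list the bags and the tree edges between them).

Treewidth 2.
One optimal decomposition is:
Bags: B1 = {c, d, e}  B2 = {b, c, e}  B3 = {b, e, f}  B4 = {a, b, f}
Tree: B1–B2, B2–B3, B3–B4

The largest bag has 3 vertices, giving width 2; this decomposition certifies tw(G) ≤ 2. For the lower bound, G contains the cycle d–c–b–e–d, so G is not a forest; only forests have treewidth ≤ 1, hence tw(G) ≥ 2. Therefore the treewidth is 2.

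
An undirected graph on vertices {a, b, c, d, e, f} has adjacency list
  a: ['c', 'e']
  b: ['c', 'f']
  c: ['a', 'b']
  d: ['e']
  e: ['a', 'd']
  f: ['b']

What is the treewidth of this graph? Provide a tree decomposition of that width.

Each bag holds 2 vertices, so the decomposition has width 1, which upper-bounds the treewidth. G has an edge, so its treewidth is at least 1. Hence tw(G) = 1 exactly.

Treewidth 1.
One optimal decomposition is:
Bags: B1 = {b, f}  B2 = {b, c}  B3 = {a, c}  B4 = {a, e}  B5 = {d, e}
Tree: B1–B2, B2–B3, B3–B4, B4–B5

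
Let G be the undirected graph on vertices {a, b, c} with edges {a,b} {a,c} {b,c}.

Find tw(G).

A width-2 tree decomposition is:
Bags: B1 = {a, b, c}
Tree: (single bag)
A single bag containing all 3 vertices is trivially a valid decomposition of width 2. For the lower bound, the 3 vertices {a, b, c} are pairwise adjacent, and any tree decomposition puts a clique entirely inside one bag — forcing width ≥ 2. Hence tw(G) = 2 exactly.

2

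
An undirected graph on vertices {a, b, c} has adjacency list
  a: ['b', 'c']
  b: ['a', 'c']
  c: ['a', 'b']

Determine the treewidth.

2

A width-2 tree decomposition is:
Bags: B1 = {a, b, c}
Tree: (single bag)
With just one bag of size 3, the width is 3 − 1 = 2, so tw(G) ≤ 2. On the other hand G contains the 3-clique {a, b, c}. A clique must lie in a single bag of any decomposition, so no decomposition can have width below 2. Hence tw(G) = 2 exactly.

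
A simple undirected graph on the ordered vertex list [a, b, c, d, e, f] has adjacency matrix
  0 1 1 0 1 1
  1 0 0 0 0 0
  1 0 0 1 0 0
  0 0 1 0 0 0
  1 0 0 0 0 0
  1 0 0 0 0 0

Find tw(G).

A width-1 tree decomposition is:
Bags: B1 = {a, e}  B2 = {a, c}  B3 = {c, d}  B4 = {a, b}  B5 = {a, f}
Tree: B1–B2, B2–B3, B2–B4, B2–B5
Each bag holds 2 vertices, so the decomposition has width 1, which upper-bounds the treewidth. Any graph with an edge has treewidth ≥ 1, and G has the edge a–e. Combining the bounds, tw(G) = 1.

1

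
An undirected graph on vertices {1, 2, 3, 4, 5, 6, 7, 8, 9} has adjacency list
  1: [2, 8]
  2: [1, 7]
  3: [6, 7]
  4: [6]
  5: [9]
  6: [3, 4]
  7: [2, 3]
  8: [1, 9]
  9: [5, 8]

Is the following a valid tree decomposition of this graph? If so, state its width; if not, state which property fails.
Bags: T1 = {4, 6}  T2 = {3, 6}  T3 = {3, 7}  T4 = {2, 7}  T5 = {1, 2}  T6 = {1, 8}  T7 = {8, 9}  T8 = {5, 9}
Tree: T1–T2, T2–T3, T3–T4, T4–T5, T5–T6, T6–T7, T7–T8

Yes; width 1.

Every vertex of G appears in some bag (union = {1, 2, 3, 4, 5, 6, 7, 8, 9}); every edge is covered by a bag; and for each vertex v the set of bags containing v is connected in the bag tree. The decomposition is therefore valid. The largest bag has 2 vertices, so the width is 1.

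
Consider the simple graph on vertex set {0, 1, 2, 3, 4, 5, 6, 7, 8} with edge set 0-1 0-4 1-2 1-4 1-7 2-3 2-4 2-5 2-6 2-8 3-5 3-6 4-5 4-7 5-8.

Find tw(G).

A width-2 tree decomposition is:
Bags: B1 = {1, 2, 4}  B2 = {2, 4, 5}  B3 = {1, 4, 7}  B4 = {0, 1, 4}  B5 = {2, 5, 8}  B6 = {2, 3, 5}  B7 = {2, 3, 6}
Tree: B1–B2, B1–B3, B3–B4, B2–B5, B2–B6, B6–B7
Each bag holds 3 vertices, so the decomposition has width 2, which upper-bounds the treewidth. For the lower bound, the 3 vertices {0, 1, 4} are pairwise adjacent, and any tree decomposition puts a clique entirely inside one bag — forcing width ≥ 2. Hence tw(G) = 2 exactly.

2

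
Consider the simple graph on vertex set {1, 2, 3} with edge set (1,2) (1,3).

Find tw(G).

A width-1 tree decomposition is:
Bags: B1 = {1, 2}  B2 = {1, 3}
Tree: B1–B2
Every bag has size at most 2, so the width is 2 − 1 = 1 and tw(G) ≤ 1. Any graph with an edge has treewidth ≥ 1, and G has the edge 2–1. Hence tw(G) = 1 exactly.

1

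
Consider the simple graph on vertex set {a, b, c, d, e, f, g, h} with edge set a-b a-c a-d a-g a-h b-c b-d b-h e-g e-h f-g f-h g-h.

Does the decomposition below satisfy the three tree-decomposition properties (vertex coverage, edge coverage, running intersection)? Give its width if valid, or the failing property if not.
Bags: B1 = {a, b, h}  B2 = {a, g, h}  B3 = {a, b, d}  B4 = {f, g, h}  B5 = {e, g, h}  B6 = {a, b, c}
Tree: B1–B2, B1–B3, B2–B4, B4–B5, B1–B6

Checking the three conditions: (i) the bags cover all of {a, b, c, d, e, f, g, h}; (ii) for each edge, some bag contains both endpoints; (iii) the bags containing any fixed vertex form a subtree. All hold, so the decomposition is valid with width 3 − 1 = 2.

Yes; width 2.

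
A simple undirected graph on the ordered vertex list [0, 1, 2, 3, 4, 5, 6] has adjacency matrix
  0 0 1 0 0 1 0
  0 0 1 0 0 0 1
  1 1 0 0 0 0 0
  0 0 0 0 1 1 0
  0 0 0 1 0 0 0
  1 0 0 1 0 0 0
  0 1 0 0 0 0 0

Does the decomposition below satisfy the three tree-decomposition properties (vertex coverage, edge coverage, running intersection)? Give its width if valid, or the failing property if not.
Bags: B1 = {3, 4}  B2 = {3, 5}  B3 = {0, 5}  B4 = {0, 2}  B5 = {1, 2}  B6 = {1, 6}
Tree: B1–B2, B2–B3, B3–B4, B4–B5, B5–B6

Every vertex of G appears in some bag (union = {0, 1, 2, 3, 4, 5, 6}); every edge is covered by a bag; and for each vertex v the set of bags containing v is connected in the bag tree. The decomposition is therefore valid. The largest bag has 2 vertices, so the width is 1.

Yes; width 1.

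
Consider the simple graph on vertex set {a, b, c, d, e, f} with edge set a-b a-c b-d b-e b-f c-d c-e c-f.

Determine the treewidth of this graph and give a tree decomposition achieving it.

Treewidth 2.
One optimal decomposition is:
Bags: B1 = {b, c, f}  B2 = {b, c, d}  B3 = {b, c, e}  B4 = {a, b, c}
Tree: B1–B2, B2–B3, B3–B4

Each bag holds 3 vertices, so the decomposition has width 2, which upper-bounds the treewidth. The edges f–c–d–b–f form a cycle, so G is not a tree and its treewidth is at least 2. Combining the bounds, tw(G) = 2.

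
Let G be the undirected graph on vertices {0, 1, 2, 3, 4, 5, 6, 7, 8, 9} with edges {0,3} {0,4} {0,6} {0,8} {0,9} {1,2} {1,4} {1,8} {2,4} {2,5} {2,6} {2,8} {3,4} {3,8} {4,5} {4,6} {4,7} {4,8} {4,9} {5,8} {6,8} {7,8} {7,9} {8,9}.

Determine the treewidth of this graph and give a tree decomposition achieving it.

Each bag holds 4 vertices, so the decomposition has width 3, which upper-bounds the treewidth. For the lower bound, the 4 vertices {0, 4, 8, 9} are pairwise adjacent, and any tree decomposition puts a clique entirely inside one bag — forcing width ≥ 3. Hence tw(G) = 3 exactly.

Treewidth 3.
One such decomposition:
Bags: B1 = {0, 4, 6, 8}  B2 = {2, 4, 6, 8}  B3 = {0, 4, 8, 9}  B4 = {1, 2, 4, 8}  B5 = {2, 4, 5, 8}  B6 = {0, 3, 4, 8}  B7 = {4, 7, 8, 9}
Tree: B1–B2, B1–B3, B2–B4, B4–B5, B1–B6, B3–B7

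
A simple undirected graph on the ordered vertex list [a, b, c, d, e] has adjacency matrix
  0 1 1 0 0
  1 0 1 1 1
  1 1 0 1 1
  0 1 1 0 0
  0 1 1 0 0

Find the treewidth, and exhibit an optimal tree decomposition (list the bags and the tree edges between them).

Each bag holds 3 vertices, so the decomposition has width 2, which upper-bounds the treewidth. Conversely, {b, c, d} is a clique of size 3, and the vertices of any clique must share a bag in every tree decomposition; so some bag has ≥ 3 vertices and tw(G) ≥ 2. The upper and lower bounds meet at 2, so that is the treewidth.

Treewidth 2.
One such decomposition:
Bags: B1 = {b, c, d}  B2 = {a, b, c}  B3 = {b, c, e}
Tree: B1–B2, B2–B3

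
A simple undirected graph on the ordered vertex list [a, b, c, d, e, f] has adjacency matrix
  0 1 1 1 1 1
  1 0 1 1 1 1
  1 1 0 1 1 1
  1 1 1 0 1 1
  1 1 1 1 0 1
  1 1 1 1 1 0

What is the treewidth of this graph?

A width-5 tree decomposition is:
Bags: B1 = {a, b, c, d, e, f}
Tree: (single bag)
A single bag containing all 6 vertices is trivially a valid decomposition of width 5. For the lower bound, the 6 vertices {a, b, c, d, e, f} are pairwise adjacent, and any tree decomposition puts a clique entirely inside one bag — forcing width ≥ 5. The upper and lower bounds meet at 5, so that is the treewidth.

5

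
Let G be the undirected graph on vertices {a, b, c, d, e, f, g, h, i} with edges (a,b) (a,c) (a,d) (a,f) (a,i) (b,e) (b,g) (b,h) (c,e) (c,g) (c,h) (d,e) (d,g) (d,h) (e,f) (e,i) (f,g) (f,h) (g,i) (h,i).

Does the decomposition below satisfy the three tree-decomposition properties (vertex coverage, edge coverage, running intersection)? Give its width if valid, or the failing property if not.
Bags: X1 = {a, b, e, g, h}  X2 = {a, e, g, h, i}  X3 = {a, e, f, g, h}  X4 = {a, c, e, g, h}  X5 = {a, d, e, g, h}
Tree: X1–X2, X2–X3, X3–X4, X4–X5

Yes; width 4.

Every vertex of G appears in some bag (union = {a, b, c, d, e, f, g, h, i}); every edge is covered by a bag; and for each vertex v the set of bags containing v is connected in the bag tree. The decomposition is therefore valid. The largest bag has 5 vertices, so the width is 4.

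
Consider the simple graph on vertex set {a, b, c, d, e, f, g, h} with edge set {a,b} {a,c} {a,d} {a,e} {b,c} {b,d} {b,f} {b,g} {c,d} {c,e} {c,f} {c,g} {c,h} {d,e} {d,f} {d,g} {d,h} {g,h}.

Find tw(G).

3

A width-3 tree decomposition is:
Bags: B1 = {a, b, c, d}  B2 = {a, c, d, e}  B3 = {b, c, d, g}  B4 = {c, d, g, h}  B5 = {b, c, d, f}
Tree: B1–B2, B1–B3, B3–B4, B1–B5
Each bag holds 4 vertices, so the decomposition has width 3, which upper-bounds the treewidth. Conversely, {a, c, d, e} is a clique of size 4, and the vertices of any clique must share a bag in every tree decomposition; so some bag has ≥ 4 vertices and tw(G) ≥ 3. Combining the bounds, tw(G) = 3.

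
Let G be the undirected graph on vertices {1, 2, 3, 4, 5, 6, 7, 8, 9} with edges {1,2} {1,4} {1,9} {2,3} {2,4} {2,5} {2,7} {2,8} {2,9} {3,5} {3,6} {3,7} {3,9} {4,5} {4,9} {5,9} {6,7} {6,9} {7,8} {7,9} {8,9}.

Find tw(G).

3

A width-3 tree decomposition is:
Bags: B1 = {2, 3, 7, 9}  B2 = {2, 3, 5, 9}  B3 = {2, 4, 5, 9}  B4 = {1, 2, 4, 9}  B5 = {3, 6, 7, 9}  B6 = {2, 7, 8, 9}
Tree: B1–B2, B2–B3, B3–B4, B1–B5, B1–B6
Each bag holds 4 vertices, so the decomposition has width 3, which upper-bounds the treewidth. Conversely, {2, 7, 8, 9} is a clique of size 4, and the vertices of any clique must share a bag in every tree decomposition; so some bag has ≥ 4 vertices and tw(G) ≥ 3. Combining the bounds, tw(G) = 3.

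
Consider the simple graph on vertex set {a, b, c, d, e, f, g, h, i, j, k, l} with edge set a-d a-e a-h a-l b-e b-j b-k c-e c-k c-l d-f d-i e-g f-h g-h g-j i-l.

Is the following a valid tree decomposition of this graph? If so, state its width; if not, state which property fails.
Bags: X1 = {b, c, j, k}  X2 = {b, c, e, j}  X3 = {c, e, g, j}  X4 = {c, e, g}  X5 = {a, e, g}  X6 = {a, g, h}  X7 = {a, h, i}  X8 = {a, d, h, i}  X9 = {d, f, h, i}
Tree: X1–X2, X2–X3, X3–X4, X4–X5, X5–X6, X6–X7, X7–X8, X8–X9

A tree decomposition must satisfy three properties: every vertex lies in some bag; for every edge, both endpoints lie together in some bag; and for every vertex, the bags containing it form a connected subtree. Here vertex l appears in no bag, so the decomposition is invalid.

No — vertex l appears in no bag.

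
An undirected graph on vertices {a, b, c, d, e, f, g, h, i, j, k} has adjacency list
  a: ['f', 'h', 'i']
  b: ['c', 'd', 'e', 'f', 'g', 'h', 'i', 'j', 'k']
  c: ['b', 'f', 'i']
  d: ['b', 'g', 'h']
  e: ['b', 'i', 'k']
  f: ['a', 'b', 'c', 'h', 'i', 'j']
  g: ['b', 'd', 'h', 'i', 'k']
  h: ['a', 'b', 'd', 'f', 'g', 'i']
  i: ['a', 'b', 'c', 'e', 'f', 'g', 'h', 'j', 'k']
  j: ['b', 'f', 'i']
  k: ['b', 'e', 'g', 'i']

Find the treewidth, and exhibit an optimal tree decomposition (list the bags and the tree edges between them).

Each bag holds 4 vertices, so the decomposition has width 3, which upper-bounds the treewidth. For the lower bound, the 4 vertices {a, f, h, i} are pairwise adjacent, and any tree decomposition puts a clique entirely inside one bag — forcing width ≥ 3. Combining the bounds, tw(G) = 3.

Treewidth 3.
Bags: B1 = {b, f, h, i}  B2 = {b, g, h, i}  B3 = {a, f, h, i}  B4 = {b, g, i, k}  B5 = {b, e, i, k}  B6 = {b, c, f, i}  B7 = {b, d, g, h}  B8 = {b, f, i, j}
Tree: B1–B2, B1–B3, B2–B4, B4–B5, B1–B6, B2–B7, B6–B8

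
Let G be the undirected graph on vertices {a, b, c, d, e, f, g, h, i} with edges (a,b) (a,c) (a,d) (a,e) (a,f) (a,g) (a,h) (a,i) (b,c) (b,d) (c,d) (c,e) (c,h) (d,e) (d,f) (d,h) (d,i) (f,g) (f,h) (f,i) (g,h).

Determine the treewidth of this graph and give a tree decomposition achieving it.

Treewidth 3.
One optimal decomposition is:
Bags: B1 = {a, c, d, e}  B2 = {a, b, c, d}  B3 = {a, c, d, h}  B4 = {a, d, f, h}  B5 = {a, d, f, i}  B6 = {a, f, g, h}
Tree: B1–B2, B2–B3, B3–B4, B4–B5, B4–B6

Every bag has size at most 4, so the width is 4 − 1 = 3 and tw(G) ≤ 3. For the lower bound, the 4 vertices {a, c, d, e} are pairwise adjacent, and any tree decomposition puts a clique entirely inside one bag — forcing width ≥ 3. Combining the bounds, tw(G) = 3.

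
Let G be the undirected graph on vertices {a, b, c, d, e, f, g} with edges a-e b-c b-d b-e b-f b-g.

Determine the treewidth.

A width-1 tree decomposition is:
Bags: B1 = {b, f}  B2 = {b, g}  B3 = {b, d}  B4 = {b, e}  B5 = {a, e}  B6 = {b, c}
Tree: B1–B2, B1–B3, B3–B4, B4–B5, B2–B6
Every bag has size at most 2, so the width is 2 − 1 = 1 and tw(G) ≤ 1. G has an edge, so its treewidth is at least 1. Therefore the treewidth is 1.

1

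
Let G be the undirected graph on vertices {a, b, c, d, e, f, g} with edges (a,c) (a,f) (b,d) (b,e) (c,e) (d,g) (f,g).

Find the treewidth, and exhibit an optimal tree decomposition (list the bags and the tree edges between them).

Treewidth 2.
One optimal decomposition is:
Bags: B1 = {d, f, g}  B2 = {a, d, f}  B3 = {a, c, d}  B4 = {c, d, e}  B5 = {b, d, e}
Tree: B1–B2, B2–B3, B3–B4, B4–B5

Each bag holds 3 vertices, so the decomposition has width 2, which upper-bounds the treewidth. The edges d–g–f–a–c–e–b–d form a cycle, so G is not a tree and its treewidth is at least 2. Hence tw(G) = 2 exactly.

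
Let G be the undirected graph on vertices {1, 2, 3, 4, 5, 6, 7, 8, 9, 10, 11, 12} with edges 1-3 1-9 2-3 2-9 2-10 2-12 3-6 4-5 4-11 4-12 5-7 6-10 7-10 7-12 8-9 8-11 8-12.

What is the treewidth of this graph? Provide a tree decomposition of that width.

Treewidth 3.
One such decomposition:
Bags: B1 = {4, 5, 8, 11}  B2 = {4, 5, 8, 12}  B3 = {5, 7, 8, 12}  B4 = {7, 8, 9, 12}  B5 = {2, 7, 9, 12}  B6 = {2, 7, 9, 10}  B7 = {1, 2, 9, 10}  B8 = {1, 2, 3, 10}  B9 = {1, 3, 6, 10}
Tree: B1–B2, B2–B3, B3–B4, B4–B5, B5–B6, B6–B7, B7–B8, B8–B9

Every bag has size at most 4, so the width is 4 − 1 = 3 and tw(G) ≤ 3. For the lower bound: the 4 vertex sets {4,5,11}, {8}, {12}, {2,7,9,10} are disjoint, each induces a connected subgraph, and every pair is joined by at least one edge of G. Contracting each set to a single vertex therefore yields K_{4} as a minor, and since treewidth is minor-monotone, tw(G) ≥ tw(K_{4}) = 3. Hence tw(G) = 3 exactly.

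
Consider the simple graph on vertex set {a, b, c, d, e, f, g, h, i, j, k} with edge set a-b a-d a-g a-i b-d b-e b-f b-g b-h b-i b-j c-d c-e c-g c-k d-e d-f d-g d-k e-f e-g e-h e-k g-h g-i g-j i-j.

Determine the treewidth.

3

A width-3 tree decomposition is:
Bags: B1 = {b, d, e, g}  B2 = {a, b, d, g}  B3 = {b, d, e, f}  B4 = {a, b, g, i}  B5 = {b, g, i, j}  B6 = {b, e, g, h}  B7 = {c, d, e, g}  B8 = {c, d, e, k}
Tree: B1–B2, B1–B3, B2–B4, B4–B5, B1–B6, B1–B7, B7–B8
Every bag has size at most 4, so the width is 4 − 1 = 3 and tw(G) ≤ 3. Conversely, {c, d, e, g} is a clique of size 4, and the vertices of any clique must share a bag in every tree decomposition; so some bag has ≥ 4 vertices and tw(G) ≥ 3. Combining the bounds, tw(G) = 3.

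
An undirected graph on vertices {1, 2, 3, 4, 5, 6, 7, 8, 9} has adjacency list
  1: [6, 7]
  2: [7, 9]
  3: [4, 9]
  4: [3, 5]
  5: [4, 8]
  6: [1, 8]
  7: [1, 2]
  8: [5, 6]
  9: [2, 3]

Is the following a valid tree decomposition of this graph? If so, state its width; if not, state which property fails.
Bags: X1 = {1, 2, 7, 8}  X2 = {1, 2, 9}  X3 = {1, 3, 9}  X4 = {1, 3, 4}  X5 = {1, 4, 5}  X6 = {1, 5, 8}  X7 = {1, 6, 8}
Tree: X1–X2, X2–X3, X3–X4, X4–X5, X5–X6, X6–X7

A tree decomposition must satisfy three properties: every vertex lies in some bag; for every edge, both endpoints lie together in some bag; and for every vertex, the bags containing it form a connected subtree. Here bags containing vertex 8 are not connected in the tree, so the decomposition is invalid.

No — bags containing vertex 8 are not connected in the tree.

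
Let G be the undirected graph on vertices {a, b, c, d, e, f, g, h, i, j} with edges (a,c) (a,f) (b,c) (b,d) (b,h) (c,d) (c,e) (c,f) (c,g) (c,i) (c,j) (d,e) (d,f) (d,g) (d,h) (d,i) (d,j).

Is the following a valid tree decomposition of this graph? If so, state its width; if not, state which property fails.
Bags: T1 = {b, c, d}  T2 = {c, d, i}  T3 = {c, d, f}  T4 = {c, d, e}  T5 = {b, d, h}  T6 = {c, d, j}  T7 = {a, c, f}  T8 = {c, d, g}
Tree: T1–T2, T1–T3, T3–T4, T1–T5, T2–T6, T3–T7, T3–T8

Yes; width 2.

Every vertex of G appears in some bag (union = {a, b, c, d, e, f, g, h, i, j}); every edge is covered by a bag; and for each vertex v the set of bags containing v is connected in the bag tree. The decomposition is therefore valid. The largest bag has 3 vertices, so the width is 2.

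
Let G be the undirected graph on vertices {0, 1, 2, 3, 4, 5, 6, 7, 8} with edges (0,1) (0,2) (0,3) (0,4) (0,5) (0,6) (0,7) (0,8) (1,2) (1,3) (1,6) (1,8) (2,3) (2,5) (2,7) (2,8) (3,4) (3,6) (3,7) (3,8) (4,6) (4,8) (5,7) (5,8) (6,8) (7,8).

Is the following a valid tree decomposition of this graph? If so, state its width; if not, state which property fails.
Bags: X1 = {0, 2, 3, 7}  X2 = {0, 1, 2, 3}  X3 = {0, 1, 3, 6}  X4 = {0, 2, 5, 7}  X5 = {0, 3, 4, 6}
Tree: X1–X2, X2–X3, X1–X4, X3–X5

A tree decomposition must satisfy three properties: every vertex lies in some bag; for every edge, both endpoints lie together in some bag; and for every vertex, the bags containing it form a connected subtree. Here vertex 8 appears in no bag, so the decomposition is invalid.

No — vertex 8 appears in no bag.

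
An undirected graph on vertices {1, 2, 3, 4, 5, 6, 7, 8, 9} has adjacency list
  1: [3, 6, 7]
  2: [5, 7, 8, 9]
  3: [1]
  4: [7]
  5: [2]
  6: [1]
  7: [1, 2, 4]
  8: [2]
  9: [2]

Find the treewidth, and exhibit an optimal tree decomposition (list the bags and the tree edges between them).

The largest bag has 2 vertices, giving width 1; this decomposition certifies tw(G) ≤ 1. Since G has at least one edge (e.g. 2–5), it is not an edgeless graph, so tw(G) ≥ 1. The upper and lower bounds meet at 1, so that is the treewidth.

Treewidth 1.
One optimal decomposition is:
Bags: B1 = {2, 5}  B2 = {2, 7}  B3 = {2, 8}  B4 = {1, 7}  B5 = {4, 7}  B6 = {2, 9}  B7 = {1, 6}  B8 = {1, 3}
Tree: B1–B2, B2–B3, B2–B4, B2–B5, B3–B6, B4–B7, B7–B8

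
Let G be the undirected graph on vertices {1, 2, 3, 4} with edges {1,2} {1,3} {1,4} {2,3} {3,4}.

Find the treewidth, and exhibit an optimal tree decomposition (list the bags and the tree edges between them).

The largest bag has 3 vertices, giving width 2; this decomposition certifies tw(G) ≤ 2. On the other hand G contains the 3-clique {1, 2, 3}. A clique must lie in a single bag of any decomposition, so no decomposition can have width below 2. Combining the bounds, tw(G) = 2.

Treewidth 2.
One such decomposition:
Bags: B1 = {1, 2, 3}  B2 = {1, 3, 4}
Tree: B1–B2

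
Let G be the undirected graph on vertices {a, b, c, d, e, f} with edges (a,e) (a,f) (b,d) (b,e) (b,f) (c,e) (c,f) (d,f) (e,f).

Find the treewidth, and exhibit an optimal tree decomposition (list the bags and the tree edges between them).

Each bag holds 3 vertices, so the decomposition has width 2, which upper-bounds the treewidth. Conversely, {b, d, f} is a clique of size 3, and the vertices of any clique must share a bag in every tree decomposition; so some bag has ≥ 3 vertices and tw(G) ≥ 2. Therefore the treewidth is 2.

Treewidth 2.
One such decomposition:
Bags: B1 = {a, e, f}  B2 = {b, e, f}  B3 = {c, e, f}  B4 = {b, d, f}
Tree: B1–B2, B1–B3, B2–B4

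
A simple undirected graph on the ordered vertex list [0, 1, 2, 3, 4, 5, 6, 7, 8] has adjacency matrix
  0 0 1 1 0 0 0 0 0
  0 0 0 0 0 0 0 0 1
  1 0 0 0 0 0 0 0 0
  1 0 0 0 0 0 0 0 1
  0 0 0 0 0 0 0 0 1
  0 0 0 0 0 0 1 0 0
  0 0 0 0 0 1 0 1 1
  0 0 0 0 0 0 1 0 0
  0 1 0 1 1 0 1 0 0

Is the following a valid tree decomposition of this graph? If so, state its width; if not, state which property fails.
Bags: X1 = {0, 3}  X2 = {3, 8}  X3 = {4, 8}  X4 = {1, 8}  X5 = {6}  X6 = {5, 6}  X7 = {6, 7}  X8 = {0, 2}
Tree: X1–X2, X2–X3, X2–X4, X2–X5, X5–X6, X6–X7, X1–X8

No — edge (8,6) lies in no bag.

A tree decomposition must satisfy three properties: every vertex lies in some bag; for every edge, both endpoints lie together in some bag; and for every vertex, the bags containing it form a connected subtree. Here edge (8,6) lies in no bag, so the decomposition is invalid.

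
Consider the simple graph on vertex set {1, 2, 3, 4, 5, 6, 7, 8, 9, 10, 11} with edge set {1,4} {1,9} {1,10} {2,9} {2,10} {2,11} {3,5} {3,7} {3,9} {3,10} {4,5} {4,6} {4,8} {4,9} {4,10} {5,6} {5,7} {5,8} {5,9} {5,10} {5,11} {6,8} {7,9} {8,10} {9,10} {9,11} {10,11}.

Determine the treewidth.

A width-3 tree decomposition is:
Bags: B1 = {4, 5, 9, 10}  B2 = {4, 5, 8, 10}  B3 = {1, 4, 9, 10}  B4 = {5, 9, 10, 11}  B5 = {3, 5, 9, 10}  B6 = {4, 5, 6, 8}  B7 = {2, 9, 10, 11}  B8 = {3, 5, 7, 9}
Tree: B1–B2, B1–B3, B1–B4, B4–B5, B2–B6, B4–B7, B5–B8
The largest bag has 4 vertices, giving width 3; this decomposition certifies tw(G) ≤ 3. For the lower bound, the 4 vertices {1, 4, 9, 10} are pairwise adjacent, and any tree decomposition puts a clique entirely inside one bag — forcing width ≥ 3. The upper and lower bounds meet at 3, so that is the treewidth.

3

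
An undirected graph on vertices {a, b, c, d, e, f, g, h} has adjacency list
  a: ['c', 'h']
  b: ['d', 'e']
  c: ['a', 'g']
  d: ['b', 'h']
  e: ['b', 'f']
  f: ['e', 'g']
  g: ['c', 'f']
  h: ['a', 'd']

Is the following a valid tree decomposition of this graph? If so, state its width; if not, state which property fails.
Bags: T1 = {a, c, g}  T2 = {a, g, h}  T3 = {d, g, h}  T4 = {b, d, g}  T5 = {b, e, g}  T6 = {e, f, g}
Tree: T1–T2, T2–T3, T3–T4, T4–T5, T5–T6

Vertex coverage: the bags together contain {a, b, c, d, e, f, g, h}, the full vertex set. Edge coverage: each edge of G has both endpoints in at least one bag. Running intersection: for every vertex, the bags containing it form a connected subtree. All three properties hold, so this is a valid tree decomposition of width max|bag| − 1 = 2, and hence tw(G) ≤ 2.

Yes; width 2.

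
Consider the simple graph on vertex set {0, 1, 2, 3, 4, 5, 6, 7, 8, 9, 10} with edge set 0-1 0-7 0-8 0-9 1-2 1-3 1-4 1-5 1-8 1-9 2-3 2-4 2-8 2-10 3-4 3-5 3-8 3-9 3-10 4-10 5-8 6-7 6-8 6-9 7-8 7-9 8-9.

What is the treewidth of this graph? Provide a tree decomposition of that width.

Treewidth 3.
One optimal decomposition is:
Bags: B1 = {6, 7, 8, 9}  B2 = {0, 7, 8, 9}  B3 = {0, 1, 8, 9}  B4 = {1, 3, 8, 9}  B5 = {1, 2, 3, 8}  B6 = {1, 3, 5, 8}  B7 = {1, 2, 3, 4}  B8 = {2, 3, 4, 10}
Tree: B1–B2, B2–B3, B3–B4, B4–B5, B5–B6, B5–B7, B7–B8

Every bag has size at most 4, so the width is 4 − 1 = 3 and tw(G) ≤ 3. Conversely, {0, 1, 8, 9} is a clique of size 4, and the vertices of any clique must share a bag in every tree decomposition; so some bag has ≥ 4 vertices and tw(G) ≥ 3. The upper and lower bounds meet at 3, so that is the treewidth.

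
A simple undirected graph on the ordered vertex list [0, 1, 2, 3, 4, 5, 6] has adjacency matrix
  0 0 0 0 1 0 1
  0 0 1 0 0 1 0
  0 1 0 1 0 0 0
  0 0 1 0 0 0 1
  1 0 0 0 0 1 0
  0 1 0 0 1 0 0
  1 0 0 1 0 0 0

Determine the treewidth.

2

A width-2 tree decomposition is:
Bags: B1 = {2, 3, 6}  B2 = {0, 2, 6}  B3 = {0, 2, 4}  B4 = {2, 4, 5}  B5 = {1, 2, 5}
Tree: B1–B2, B2–B3, B3–B4, B4–B5
Every bag has size at most 3, so the width is 3 − 1 = 2 and tw(G) ≤ 2. The edges 2–3–6–0–4–5–1–2 form a cycle, so G is not a tree and its treewidth is at least 2. Combining the bounds, tw(G) = 2.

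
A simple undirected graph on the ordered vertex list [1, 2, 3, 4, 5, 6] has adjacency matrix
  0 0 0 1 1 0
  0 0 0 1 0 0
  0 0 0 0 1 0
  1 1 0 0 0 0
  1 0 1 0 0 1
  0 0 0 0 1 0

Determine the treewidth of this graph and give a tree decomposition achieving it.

Treewidth 1.
One such decomposition:
Bags: B1 = {5, 6}  B2 = {3, 5}  B3 = {1, 5}  B4 = {1, 4}  B5 = {2, 4}
Tree: B1–B2, B2–B3, B3–B4, B4–B5

Every bag has size at most 2, so the width is 2 − 1 = 1 and tw(G) ≤ 1. Since G has at least one edge (e.g. 5–6), it is not an edgeless graph, so tw(G) ≥ 1. The upper and lower bounds meet at 1, so that is the treewidth.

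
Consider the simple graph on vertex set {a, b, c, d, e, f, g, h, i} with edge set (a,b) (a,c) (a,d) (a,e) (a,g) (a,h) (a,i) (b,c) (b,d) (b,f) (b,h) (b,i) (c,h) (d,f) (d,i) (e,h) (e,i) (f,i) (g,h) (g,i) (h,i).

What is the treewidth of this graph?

3

A width-3 tree decomposition is:
Bags: B1 = {a, b, c, h}  B2 = {a, b, h, i}  B3 = {a, g, h, i}  B4 = {a, b, d, i}  B5 = {b, d, f, i}  B6 = {a, e, h, i}
Tree: B1–B2, B2–B3, B2–B4, B4–B5, B3–B6
Every bag has size at most 4, so the width is 4 − 1 = 3 and tw(G) ≤ 3. Conversely, {a, b, c, h} is a clique of size 4, and the vertices of any clique must share a bag in every tree decomposition; so some bag has ≥ 4 vertices and tw(G) ≥ 3. The upper and lower bounds meet at 3, so that is the treewidth.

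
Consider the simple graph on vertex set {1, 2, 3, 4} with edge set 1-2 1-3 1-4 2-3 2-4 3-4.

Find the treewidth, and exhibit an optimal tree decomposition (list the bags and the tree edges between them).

Treewidth 3.
Bags: B1 = {1, 2, 3, 4}
Tree: (single bag)

A single bag containing all 4 vertices is trivially a valid decomposition of width 3. For the lower bound, the 4 vertices {1, 2, 3, 4} are pairwise adjacent, and any tree decomposition puts a clique entirely inside one bag — forcing width ≥ 3. Combining the bounds, tw(G) = 3.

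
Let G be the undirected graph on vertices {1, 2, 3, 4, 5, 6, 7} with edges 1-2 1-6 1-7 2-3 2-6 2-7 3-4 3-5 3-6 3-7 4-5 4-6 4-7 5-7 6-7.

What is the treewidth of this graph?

A width-3 tree decomposition is:
Bags: B1 = {3, 4, 6, 7}  B2 = {2, 3, 6, 7}  B3 = {1, 2, 6, 7}  B4 = {3, 4, 5, 7}
Tree: B1–B2, B2–B3, B1–B4
The largest bag has 4 vertices, giving width 3; this decomposition certifies tw(G) ≤ 3. For the lower bound, the 4 vertices {1, 2, 6, 7} are pairwise adjacent, and any tree decomposition puts a clique entirely inside one bag — forcing width ≥ 3. The upper and lower bounds meet at 3, so that is the treewidth.

3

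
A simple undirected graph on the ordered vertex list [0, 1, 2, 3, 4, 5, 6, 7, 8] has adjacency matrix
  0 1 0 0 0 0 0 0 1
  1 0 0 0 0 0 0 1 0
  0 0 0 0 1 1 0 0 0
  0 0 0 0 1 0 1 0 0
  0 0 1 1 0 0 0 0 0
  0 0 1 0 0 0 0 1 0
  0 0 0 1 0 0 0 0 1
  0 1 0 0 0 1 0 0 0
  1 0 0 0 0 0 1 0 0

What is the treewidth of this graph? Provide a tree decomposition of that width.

Every bag has size at most 3, so the width is 3 − 1 = 2 and tw(G) ≤ 2. For the lower bound, G contains the cycle 6–3–4–2–5–7–1–0–8–6, so G is not a forest; only forests have treewidth ≤ 1, hence tw(G) ≥ 2. Hence tw(G) = 2 exactly.

Treewidth 2.
One optimal decomposition is:
Bags: B1 = {3, 4, 6}  B2 = {2, 4, 6}  B3 = {2, 5, 6}  B4 = {5, 6, 7}  B5 = {1, 6, 7}  B6 = {0, 1, 6}  B7 = {0, 6, 8}
Tree: B1–B2, B2–B3, B3–B4, B4–B5, B5–B6, B6–B7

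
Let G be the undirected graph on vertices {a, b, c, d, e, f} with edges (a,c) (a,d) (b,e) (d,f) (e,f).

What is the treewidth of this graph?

1

A width-1 tree decomposition is:
Bags: B1 = {a, c}  B2 = {a, d}  B3 = {d, f}  B4 = {e, f}  B5 = {b, e}
Tree: B1–B2, B2–B3, B3–B4, B4–B5
Every bag has size at most 2, so the width is 2 − 1 = 1 and tw(G) ≤ 1. G has an edge, so its treewidth is at least 1. Hence tw(G) = 1 exactly.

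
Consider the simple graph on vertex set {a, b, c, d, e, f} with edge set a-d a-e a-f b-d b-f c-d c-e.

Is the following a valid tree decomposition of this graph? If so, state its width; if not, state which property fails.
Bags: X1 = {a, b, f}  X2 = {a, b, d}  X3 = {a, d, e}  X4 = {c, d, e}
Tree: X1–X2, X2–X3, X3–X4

Yes; width 2.

Every vertex of G appears in some bag (union = {a, b, c, d, e, f}); every edge is covered by a bag; and for each vertex v the set of bags containing v is connected in the bag tree. The decomposition is therefore valid. The largest bag has 3 vertices, so the width is 2.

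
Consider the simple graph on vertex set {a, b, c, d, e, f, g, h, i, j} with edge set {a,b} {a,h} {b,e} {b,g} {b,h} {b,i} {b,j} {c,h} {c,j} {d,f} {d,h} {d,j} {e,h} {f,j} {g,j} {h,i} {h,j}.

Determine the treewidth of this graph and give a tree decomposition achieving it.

Treewidth 2.
Bags: B1 = {c, h, j}  B2 = {d, h, j}  B3 = {d, f, j}  B4 = {b, h, j}  B5 = {a, b, h}  B6 = {b, e, h}  B7 = {b, g, j}  B8 = {b, h, i}
Tree: B1–B2, B2–B3, B1–B4, B4–B5, B4–B6, B4–B7, B5–B8

The largest bag has 3 vertices, giving width 2; this decomposition certifies tw(G) ≤ 2. On the other hand G contains the 3-clique {b, g, j}. A clique must lie in a single bag of any decomposition, so no decomposition can have width below 2. Combining the bounds, tw(G) = 2.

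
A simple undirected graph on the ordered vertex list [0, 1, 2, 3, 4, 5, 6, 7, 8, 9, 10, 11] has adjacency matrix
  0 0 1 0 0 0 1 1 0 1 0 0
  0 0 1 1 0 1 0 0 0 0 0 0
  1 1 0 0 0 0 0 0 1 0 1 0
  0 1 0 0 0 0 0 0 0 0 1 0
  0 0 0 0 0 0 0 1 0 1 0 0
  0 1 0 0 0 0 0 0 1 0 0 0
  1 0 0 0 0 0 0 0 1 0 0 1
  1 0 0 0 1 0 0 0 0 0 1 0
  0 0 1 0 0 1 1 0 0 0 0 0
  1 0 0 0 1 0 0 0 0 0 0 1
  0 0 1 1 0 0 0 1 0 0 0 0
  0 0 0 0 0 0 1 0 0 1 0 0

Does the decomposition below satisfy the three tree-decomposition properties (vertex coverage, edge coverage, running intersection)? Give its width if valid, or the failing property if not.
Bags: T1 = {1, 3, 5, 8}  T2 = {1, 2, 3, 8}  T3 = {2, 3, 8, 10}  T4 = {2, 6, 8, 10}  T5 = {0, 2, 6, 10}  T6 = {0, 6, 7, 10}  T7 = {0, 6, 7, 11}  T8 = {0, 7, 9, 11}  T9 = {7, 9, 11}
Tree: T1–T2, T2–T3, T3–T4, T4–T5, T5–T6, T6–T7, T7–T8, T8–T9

No — vertex 4 appears in no bag.

A tree decomposition must satisfy three properties: every vertex lies in some bag; for every edge, both endpoints lie together in some bag; and for every vertex, the bags containing it form a connected subtree. Here vertex 4 appears in no bag, so the decomposition is invalid.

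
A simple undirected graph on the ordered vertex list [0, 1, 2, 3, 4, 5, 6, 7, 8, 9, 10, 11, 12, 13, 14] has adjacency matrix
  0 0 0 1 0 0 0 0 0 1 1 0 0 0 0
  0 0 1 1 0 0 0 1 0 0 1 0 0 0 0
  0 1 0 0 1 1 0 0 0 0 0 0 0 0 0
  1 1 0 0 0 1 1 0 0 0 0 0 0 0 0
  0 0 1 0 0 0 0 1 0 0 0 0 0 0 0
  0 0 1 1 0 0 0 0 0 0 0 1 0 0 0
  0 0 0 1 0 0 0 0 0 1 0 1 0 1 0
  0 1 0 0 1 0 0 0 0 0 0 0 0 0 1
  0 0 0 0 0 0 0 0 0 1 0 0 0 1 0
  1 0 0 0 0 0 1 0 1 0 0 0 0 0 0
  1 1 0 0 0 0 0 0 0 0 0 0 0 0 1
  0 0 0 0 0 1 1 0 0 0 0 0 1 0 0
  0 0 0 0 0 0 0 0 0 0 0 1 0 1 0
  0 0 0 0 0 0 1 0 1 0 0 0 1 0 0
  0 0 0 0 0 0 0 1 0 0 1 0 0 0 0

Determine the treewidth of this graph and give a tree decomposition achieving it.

Treewidth 3.
One optimal decomposition is:
Bags: B1 = {2, 4, 7, 14}  B2 = {1, 2, 7, 14}  B3 = {1, 2, 10, 14}  B4 = {1, 2, 5, 10}  B5 = {1, 3, 5, 10}  B6 = {0, 3, 5, 10}  B7 = {0, 3, 5, 11}  B8 = {0, 3, 6, 11}  B9 = {0, 6, 9, 11}  B10 = {6, 9, 11, 12}  B11 = {6, 9, 12, 13}  B12 = {8, 9, 12, 13}
Tree: B1–B2, B2–B3, B3–B4, B4–B5, B5–B6, B6–B7, B7–B8, B8–B9, B9–B10, B10–B11, B11–B12

Each bag holds 4 vertices, so the decomposition has width 3, which upper-bounds the treewidth. For the lower bound: the 4 vertex sets {4,7,14}, {2}, {1}, {0,3,5,10} are disjoint, each induces a connected subgraph, and every pair is joined by at least one edge of G. Contracting each set to a single vertex therefore yields K_{4} as a minor, and since treewidth is minor-monotone, tw(G) ≥ tw(K_{4}) = 3. Therefore the treewidth is 3.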